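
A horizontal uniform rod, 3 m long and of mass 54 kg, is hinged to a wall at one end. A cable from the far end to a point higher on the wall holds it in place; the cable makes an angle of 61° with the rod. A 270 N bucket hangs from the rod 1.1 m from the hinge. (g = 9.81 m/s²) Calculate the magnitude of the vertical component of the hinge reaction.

|H_y| ≈ 436 N

Take torques about the hinge: T sin 61° · 3 = 54×9.81×1.5 + 270×1.1 = 1091.6 N·m.
So T = 1091.6 / (0.8746 × 3) = 416.03 N.
ΣF_y = 0: H_y = (54×9.81 + 270) − T sin 61° = 799.74 − 363.87 = 435.87 N.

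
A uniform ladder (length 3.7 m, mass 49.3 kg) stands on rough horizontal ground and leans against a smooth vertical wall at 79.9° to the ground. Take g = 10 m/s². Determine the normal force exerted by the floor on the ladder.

N_floor ≈ 493 N

ΣF_y = 0: N_floor = 49.3×10 = 493 N.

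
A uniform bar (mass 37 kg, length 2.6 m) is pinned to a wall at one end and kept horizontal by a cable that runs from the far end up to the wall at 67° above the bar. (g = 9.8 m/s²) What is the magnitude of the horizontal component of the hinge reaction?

Take torques about the hinge: T sin 67° · 2.6 = 37×9.8×1.3 = 471.38 N·m.
So T = 471.38 / (0.9205 × 2.6) = 196.96 N.
ΣF_x = 0: H_x = T cos 67° = 76.957 N.

H_x ≈ 77 N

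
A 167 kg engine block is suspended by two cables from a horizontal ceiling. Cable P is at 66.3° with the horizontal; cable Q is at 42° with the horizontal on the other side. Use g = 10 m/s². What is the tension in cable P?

T_P ≈ 1310 N

Weight W = 167 × 10 = 1670 N acts straight down.
Horizontal: T_P cos 66.3° = T_Q cos 42°  →  T_Q = 0.5409 T_P.
Vertical: T_P sin 66.3° + T_Q sin 42° = 1670.
Substituting the horizontal relation into the vertical equation gives 1.278 T_P = 1670, so T_P = 1307 N.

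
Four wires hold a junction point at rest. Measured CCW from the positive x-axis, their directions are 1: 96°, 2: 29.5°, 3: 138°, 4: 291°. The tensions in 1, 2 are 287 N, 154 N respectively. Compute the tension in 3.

T_3 ≈ 499 N

Resolve: ΣF_x = 287 cos 96° + 154 cos 29.5° + T_3 cos 138° + T_4 cos 291° = 0.
        ΣF_y = 287 sin 96° + 154 sin 29.5° + T_3 sin 138° + T_4 sin 291° = 0.
The known terms sum to (104, 361.3) N, so -0.7431 T_3 + 0.3584 T_4 = -104 and 0.6691 T_3 − 0.9336 T_4 = -361.3.
Solving simultaneously: T_3 = 499.1 N, T_4 = 744.7 N.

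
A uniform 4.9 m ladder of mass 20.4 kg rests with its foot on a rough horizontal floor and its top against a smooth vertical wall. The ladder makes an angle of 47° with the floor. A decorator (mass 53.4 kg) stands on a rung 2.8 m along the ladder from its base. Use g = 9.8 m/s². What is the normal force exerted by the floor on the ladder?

N_floor ≈ 723 N

ΣF_y = 0: N_floor = 20.4×9.8 + 53.4×9.8 = 723.24 N.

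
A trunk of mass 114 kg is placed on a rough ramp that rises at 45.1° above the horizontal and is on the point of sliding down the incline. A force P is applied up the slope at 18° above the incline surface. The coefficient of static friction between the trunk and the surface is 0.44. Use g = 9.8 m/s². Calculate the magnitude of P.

On the verge of sliding down the incline, friction equals μN and acts up the slope.
Perpendicular: N + P sin 18° = W cos 45.1° = 788.6 N.
Along incline: P cos 18° + μN = W sin 45.1° with W sin 45.1° = 791.4 N.
Solving the pair for P and N: P = 545.2 N, N = 620.1 N (and f = μN = 272.9 N).

P ≈ 545 N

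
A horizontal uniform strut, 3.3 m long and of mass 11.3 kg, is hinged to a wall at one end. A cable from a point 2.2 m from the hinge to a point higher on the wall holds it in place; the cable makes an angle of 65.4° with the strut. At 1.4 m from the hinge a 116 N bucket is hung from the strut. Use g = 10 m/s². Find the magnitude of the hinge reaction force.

Take torques about the hinge: T sin 65.4° · 2.2 = 11.3×10×1.65 + 116×1.4 = 348.85 N·m.
So T = 348.85 / (0.9092 × 2.2) = 174.4 N.
ΣF_x = 0: H_x = T cos 65.4° = 72.598 N.
ΣF_y = 0: H_y = (11.3×10 + 116) − T sin 65.4° = 229 − 158.57 = 70.432 N.
|H| = √(H_x² + H_y²) = √((72.598)² + (70.432)²) = 101.15 N.

|H| ≈ 101 N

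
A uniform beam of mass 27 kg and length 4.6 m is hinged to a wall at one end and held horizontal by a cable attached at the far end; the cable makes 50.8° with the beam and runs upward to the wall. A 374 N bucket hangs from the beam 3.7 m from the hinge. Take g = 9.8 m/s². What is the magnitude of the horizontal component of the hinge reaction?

H_x ≈ 353 N

Take torques about the hinge: T sin 50.8° · 4.6 = 27×9.8×2.3 + 374×3.7 = 1992.4 N·m.
So T = 1992.4 / (0.7749 × 4.6) = 558.91 N.
ΣF_x = 0: H_x = T cos 50.8° = 353.25 N.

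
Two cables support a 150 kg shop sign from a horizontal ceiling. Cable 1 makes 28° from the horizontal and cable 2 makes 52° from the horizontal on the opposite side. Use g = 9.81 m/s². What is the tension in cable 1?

T_1 ≈ 920 N

Weight W = 150 × 9.81 = 1472 N acts straight down.
Horizontal: T_1 cos 28° = T_2 cos 52°  →  T_2 = 1.434 T_1.
Vertical: T_1 sin 28° + T_2 sin 52° = 1472.
Substituting the horizontal relation into the vertical equation gives 1.6 T_1 = 1472, so T_1 = 919.9 N.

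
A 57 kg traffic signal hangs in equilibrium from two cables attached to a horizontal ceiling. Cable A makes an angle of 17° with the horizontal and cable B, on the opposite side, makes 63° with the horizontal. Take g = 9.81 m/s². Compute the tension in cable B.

Weight W = 57 × 9.81 = 559.2 N acts straight down.
Horizontal: T_A cos 17° = T_B cos 63°  →  T_A = 0.4747 T_B.
Vertical: T_A sin 17° + T_B sin 63° = 559.2.
Substituting the horizontal relation into the vertical equation gives 1.03 T_B = 559.2, so T_B = 543 N.

T_B ≈ 543 N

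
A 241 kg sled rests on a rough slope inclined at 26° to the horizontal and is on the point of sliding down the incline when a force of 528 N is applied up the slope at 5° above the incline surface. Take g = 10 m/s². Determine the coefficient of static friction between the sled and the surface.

On the verge of sliding down the incline, friction is at its maximum μN and acts up the slope.
Perpendicular to incline: N = W cos 26° − P sin 5° = 2166 − 46.02 = 2120 N.
Along incline: P cos 5° + μN = W sin 26° → μ = (W sin 26° − P cos 5°) / N = 0.2502.

μ ≈ 0.250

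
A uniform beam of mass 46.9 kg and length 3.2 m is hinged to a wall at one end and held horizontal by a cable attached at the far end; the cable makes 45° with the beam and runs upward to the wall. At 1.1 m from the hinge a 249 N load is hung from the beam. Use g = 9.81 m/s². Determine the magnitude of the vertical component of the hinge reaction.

|H_y| ≈ 393 N

Take torques about the hinge: T sin 45° · 3.2 = 46.9×9.81×1.6 + 249×1.1 = 1010 N·m.
So T = 1010 / (0.7071 × 3.2) = 446.38 N.
ΣF_y = 0: H_y = (46.9×9.81 + 249) − T sin 45° = 709.09 − 315.64 = 393.45 N.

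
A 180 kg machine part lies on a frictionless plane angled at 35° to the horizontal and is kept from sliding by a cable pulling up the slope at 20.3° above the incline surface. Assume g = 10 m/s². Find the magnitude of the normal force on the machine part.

Take axes along and perpendicular to the incline. Weight components: W sin 35° = 1032 N down-slope, W cos 35° = 1474 N into the surface.
Along incline: T cos 20.3° = W sin 35° → T = 1101 N.
Perpendicular: N = W cos 35° − T sin 20.3° = 1093 N.

N ≈ 1090 N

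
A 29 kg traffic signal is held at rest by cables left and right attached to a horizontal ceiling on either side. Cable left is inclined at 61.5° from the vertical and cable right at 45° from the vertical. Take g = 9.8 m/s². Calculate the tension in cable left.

Angles from the horizontal: cable left is 90° − 61.5° = 28.5°, cable right is 90° − 45° = 45°.
Weight W = 29 × 9.8 = 284.2 N acts straight down.
Horizontal: T_left cos 28.5° = T_right cos 45°  →  T_right = 1.243 T_left.
Vertical: T_left sin 28.5° + T_right sin 45° = 284.2.
Substituting the horizontal relation into the vertical equation gives 1.356 T_left = 284.2, so T_left = 209.6 N.

T_left ≈ 210 N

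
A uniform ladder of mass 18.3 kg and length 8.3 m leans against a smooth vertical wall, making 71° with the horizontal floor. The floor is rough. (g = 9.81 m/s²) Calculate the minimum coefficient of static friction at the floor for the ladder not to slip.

ΣF_y = 0: N_floor = 18.3×9.81 = 179.52 N.
Torques about the foot: N_wall · 8.3 sin 71° = 18.3×9.81×4.15 cos 71° → N_wall = 30.907 N.
ΣF_x = 0: f_floor = N_wall = 30.907 N.
μ_min = f_floor / N_floor = 30.907 / 179.52 = 0.1722.

μ_min ≈ 0.172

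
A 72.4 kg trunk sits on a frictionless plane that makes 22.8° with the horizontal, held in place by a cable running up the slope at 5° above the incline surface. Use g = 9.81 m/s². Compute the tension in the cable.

Take axes along and perpendicular to the incline. Weight components: W sin 22.8° = 275.2 N down-slope, W cos 22.8° = 654.7 N into the surface.
Along incline: T cos 5° = W sin 22.8° → T = 276.3 N.
Perpendicular: N = W cos 22.8° − T sin 5° = 630.7 N.

T ≈ 276 N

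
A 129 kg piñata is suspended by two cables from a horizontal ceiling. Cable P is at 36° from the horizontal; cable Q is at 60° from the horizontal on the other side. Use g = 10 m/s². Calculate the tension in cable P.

T_P ≈ 649 N

Weight W = 129 × 10 = 1290 N acts straight down.
Horizontal: T_P cos 36° = T_Q cos 60°  →  T_Q = 1.618 T_P.
Vertical: T_P sin 36° + T_Q sin 60° = 1290.
Substituting the horizontal relation into the vertical equation gives 1.989 T_P = 1290, so T_P = 648.6 N.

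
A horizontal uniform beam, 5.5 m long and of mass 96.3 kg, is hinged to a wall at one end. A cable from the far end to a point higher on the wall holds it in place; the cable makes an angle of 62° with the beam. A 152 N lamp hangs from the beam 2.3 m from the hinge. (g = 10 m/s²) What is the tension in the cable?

T ≈ 617 N

Take torques about the hinge: T sin 62° · 5.5 = 96.3×10×2.75 + 152×2.3 = 2997.8 N·m.
So T = 2997.8 / (0.8829 × 5.5) = 617.32 N.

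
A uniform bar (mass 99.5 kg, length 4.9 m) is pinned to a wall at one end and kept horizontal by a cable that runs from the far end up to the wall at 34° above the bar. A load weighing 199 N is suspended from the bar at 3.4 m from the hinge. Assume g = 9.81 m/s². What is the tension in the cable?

Take torques about the hinge: T sin 34° · 4.9 = 99.5×9.81×2.45 + 199×3.4 = 3068 N·m.
So T = 3068 / (0.5592 × 4.9) = 1119.7 N.

T ≈ 1120 N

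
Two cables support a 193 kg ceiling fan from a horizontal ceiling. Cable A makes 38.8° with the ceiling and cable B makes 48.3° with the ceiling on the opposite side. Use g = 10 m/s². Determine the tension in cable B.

Weight W = 193 × 10 = 1930 N acts straight down.
Horizontal: T_A cos 38.8° = T_B cos 48.3°  →  T_A = 0.8536 T_B.
Vertical: T_A sin 38.8° + T_B sin 48.3° = 1930.
Substituting the horizontal relation into the vertical equation gives 1.281 T_B = 1930, so T_B = 1506 N.

T_B ≈ 1510 N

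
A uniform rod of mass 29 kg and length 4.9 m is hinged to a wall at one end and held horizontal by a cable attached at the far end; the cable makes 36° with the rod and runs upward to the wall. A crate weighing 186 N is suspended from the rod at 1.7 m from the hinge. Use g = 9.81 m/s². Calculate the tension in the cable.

T ≈ 352 N

Take torques about the hinge: T sin 36° · 4.9 = 29×9.81×2.45 + 186×1.7 = 1013.2 N·m.
So T = 1013.2 / (0.5878 × 4.9) = 351.79 N.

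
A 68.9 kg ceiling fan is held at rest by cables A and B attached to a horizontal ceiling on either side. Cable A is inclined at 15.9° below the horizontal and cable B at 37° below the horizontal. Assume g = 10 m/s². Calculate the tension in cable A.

T_A ≈ 690 N

Weight W = 68.9 × 10 = 689 N acts straight down.
Horizontal: T_A cos 15.9° = T_B cos 37°  →  T_B = 1.204 T_A.
Vertical: T_A sin 15.9° + T_B sin 37° = 689.
Substituting the horizontal relation into the vertical equation gives 0.9987 T_A = 689, so T_A = 689.9 N.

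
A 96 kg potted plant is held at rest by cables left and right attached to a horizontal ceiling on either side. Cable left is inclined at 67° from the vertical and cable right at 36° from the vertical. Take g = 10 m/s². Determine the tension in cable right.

Angles from the horizontal: cable left is 90° − 67° = 23°, cable right is 90° − 36° = 54°.
Weight W = 96 × 10 = 960 N acts straight down.
Horizontal: T_left cos 23° = T_right cos 54°  →  T_left = 0.6385 T_right.
Vertical: T_left sin 23° + T_right sin 54° = 960.
Substituting the horizontal relation into the vertical equation gives 1.059 T_right = 960, so T_right = 906.9 N.

T_right ≈ 907 N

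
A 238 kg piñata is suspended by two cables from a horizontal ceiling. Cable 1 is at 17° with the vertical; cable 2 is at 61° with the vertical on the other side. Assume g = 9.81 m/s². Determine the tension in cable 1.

T_1 ≈ 2090 N

Angles from the horizontal: cable 1 is 90° − 17° = 73°, cable 2 is 90° − 61° = 29°.
Weight W = 238 × 9.81 = 2335 N acts straight down.
Horizontal: T_1 cos 73° = T_2 cos 29°  →  T_2 = 0.3343 T_1.
Vertical: T_1 sin 73° + T_2 sin 29° = 2335.
Substituting the horizontal relation into the vertical equation gives 1.118 T_1 = 2335, so T_1 = 2088 N.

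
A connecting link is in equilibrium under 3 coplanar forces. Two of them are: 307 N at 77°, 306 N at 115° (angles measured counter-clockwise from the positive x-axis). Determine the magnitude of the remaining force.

Sum the known components: ΣF_x = -60.26 N, ΣF_y = 576.5 N.
For equilibrium the remaining force must supply (−ΣF_x, −ΣF_y) = (60.26, -576.5) N.
Magnitude = √((60.26)² + (-576.5)²) = 579.6 N; direction = atan2(-576.5, 60.26) = 276.0°.

F ≈ 580 N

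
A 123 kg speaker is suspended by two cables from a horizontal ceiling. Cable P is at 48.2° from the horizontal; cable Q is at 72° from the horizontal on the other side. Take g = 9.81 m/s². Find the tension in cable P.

Weight W = 123 × 9.81 = 1207 N acts straight down.
Horizontal: T_P cos 48.2° = T_Q cos 72°  →  T_Q = 2.157 T_P.
Vertical: T_P sin 48.2° + T_Q sin 72° = 1207.
Substituting the horizontal relation into the vertical equation gives 2.797 T_P = 1207, so T_P = 431.4 N.

T_P ≈ 431 N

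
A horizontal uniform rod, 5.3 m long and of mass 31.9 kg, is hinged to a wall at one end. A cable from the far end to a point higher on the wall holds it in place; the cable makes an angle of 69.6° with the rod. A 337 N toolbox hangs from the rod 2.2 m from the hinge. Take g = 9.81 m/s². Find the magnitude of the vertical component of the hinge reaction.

|H_y| ≈ 354 N

Take torques about the hinge: T sin 69.6° · 5.3 = 31.9×9.81×2.65 + 337×2.2 = 1570.7 N·m.
So T = 1570.7 / (0.9373 × 5.3) = 316.19 N.
ΣF_y = 0: H_y = (31.9×9.81 + 337) − T sin 69.6° = 649.94 − 296.36 = 353.58 N.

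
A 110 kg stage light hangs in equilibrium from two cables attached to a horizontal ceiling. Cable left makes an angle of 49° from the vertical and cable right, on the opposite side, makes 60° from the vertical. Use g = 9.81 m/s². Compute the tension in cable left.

Angles from the horizontal: cable left is 90° − 49° = 41°, cable right is 90° − 60° = 30°.
Weight W = 110 × 9.81 = 1079 N acts straight down.
Horizontal: T_left cos 41° = T_right cos 30°  →  T_right = 0.8715 T_left.
Vertical: T_left sin 41° + T_right sin 30° = 1079.
Substituting the horizontal relation into the vertical equation gives 1.092 T_left = 1079, so T_left = 988.4 N.

T_left ≈ 988 N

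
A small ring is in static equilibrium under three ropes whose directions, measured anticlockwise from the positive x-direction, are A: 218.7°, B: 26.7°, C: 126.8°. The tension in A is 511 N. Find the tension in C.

T_C ≈ 108 N

Resolve: ΣF_x = 511 cos 218.7° + T_B cos 26.7° + T_C cos 126.8° = 0.
        ΣF_y = 511 sin 218.7° + T_B sin 26.7° + T_C sin 126.8° = 0.
The known terms sum to (-398.8, -319.5) N, so 0.8934 T_B − 0.5990 T_C = 398.8 and 0.4493 T_B + 0.8007 T_C = 319.5.
Solving simultaneously: T_B = 518.8 N, T_C = 107.9 N.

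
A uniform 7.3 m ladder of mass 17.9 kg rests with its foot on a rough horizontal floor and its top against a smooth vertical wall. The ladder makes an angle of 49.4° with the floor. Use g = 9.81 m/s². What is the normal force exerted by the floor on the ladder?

ΣF_y = 0: N_floor = 17.9×9.81 = 175.6 N.

N_floor ≈ 176 N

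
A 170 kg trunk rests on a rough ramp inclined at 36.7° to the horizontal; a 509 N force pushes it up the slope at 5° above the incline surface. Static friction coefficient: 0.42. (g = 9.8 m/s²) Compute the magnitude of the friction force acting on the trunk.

Axes along / perpendicular to the incline. W sin 36.7° = 995.6 N down-slope; W cos 36.7° = 1336 N into the surface.
Perpendicular: N = W cos 36.7° − P sin 5° = 1336 − 44.36 = 1291 N.
Along incline: P cos 5° + f = W sin 36.7° (friction acts up-slope) → f = 995.6 − 507.1 = 488.6 N.
|f| = 488.6 N ≤ μN = 542.4 N, so the trunk is indeed static.

f ≈ 489 N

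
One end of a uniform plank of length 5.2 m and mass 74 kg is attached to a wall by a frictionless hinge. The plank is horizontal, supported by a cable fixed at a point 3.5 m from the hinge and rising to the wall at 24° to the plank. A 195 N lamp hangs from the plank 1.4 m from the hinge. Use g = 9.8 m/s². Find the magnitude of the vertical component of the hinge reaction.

Take torques about the hinge: T sin 24° · 3.5 = 74×9.8×2.6 + 195×1.4 = 2158.5 N·m.
So T = 2158.5 / (0.4067 × 3.5) = 1516.3 N.
ΣF_y = 0: H_y = (74×9.8 + 195) − T sin 24° = 920.2 − 616.72 = 303.48 N.

|H_y| ≈ 303 N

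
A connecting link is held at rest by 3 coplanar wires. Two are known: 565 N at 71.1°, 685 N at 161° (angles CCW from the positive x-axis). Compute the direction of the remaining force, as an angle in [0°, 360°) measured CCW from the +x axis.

θ ≈ 302°

Sum the known components: ΣF_x = -464.7 N, ΣF_y = 757.6 N.
For equilibrium the remaining force must supply (−ΣF_x, −ΣF_y) = (464.7, -757.6) N.
Magnitude = √((464.7)² + (-757.6)²) = 888.7 N; direction = atan2(-757.6, 464.7) = 301.5°.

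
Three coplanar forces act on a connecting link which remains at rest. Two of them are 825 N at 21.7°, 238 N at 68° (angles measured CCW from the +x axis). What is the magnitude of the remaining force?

Sum the known components: ΣF_x = 855.7 N, ΣF_y = 525.7 N.
For equilibrium the remaining force must supply (−ΣF_x, −ΣF_y) = (-855.7, -525.7) N.
Magnitude = √((-855.7)² + (-525.7)²) = 1004 N; direction = atan2(-525.7, -855.7) = 211.6°.

F ≈ 1000 N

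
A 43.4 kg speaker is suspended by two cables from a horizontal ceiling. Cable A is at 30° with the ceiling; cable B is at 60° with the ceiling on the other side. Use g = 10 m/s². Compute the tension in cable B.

Weight W = 43.4 × 10 = 434 N acts straight down.
Horizontal: T_A cos 30° = T_B cos 60°  →  T_A = 0.5774 T_B.
Vertical: T_A sin 30° + T_B sin 60° = 434.
Substituting the horizontal relation into the vertical equation gives 1.155 T_B = 434, so T_B = 375.9 N.

T_B ≈ 376 N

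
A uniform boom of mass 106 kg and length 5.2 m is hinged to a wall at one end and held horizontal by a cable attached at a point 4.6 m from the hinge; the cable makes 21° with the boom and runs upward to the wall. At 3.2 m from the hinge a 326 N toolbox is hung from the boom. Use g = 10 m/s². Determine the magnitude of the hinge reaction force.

|H| ≈ 2220 N

Take torques about the hinge: T sin 21° · 4.6 = 106×10×2.6 + 326×3.2 = 3799.2 N·m.
So T = 3799.2 / (0.3584 × 4.6) = 2304.7 N.
ΣF_x = 0: H_x = T cos 21° = 2151.6 N.
ΣF_y = 0: H_y = (106×10 + 326) − T sin 21° = 1386 − 825.91 = 560.09 N.
|H| = √(H_x² + H_y²) = √((2151.6)² + (560.09)²) = 2223.3 N.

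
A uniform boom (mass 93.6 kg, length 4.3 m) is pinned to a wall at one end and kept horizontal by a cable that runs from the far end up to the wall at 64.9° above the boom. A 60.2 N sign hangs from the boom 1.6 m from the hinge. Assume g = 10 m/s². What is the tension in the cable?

T ≈ 542 N

Take torques about the hinge: T sin 64.9° · 4.3 = 93.6×10×2.15 + 60.2×1.6 = 2108.7 N·m.
So T = 2108.7 / (0.9056 × 4.3) = 541.54 N.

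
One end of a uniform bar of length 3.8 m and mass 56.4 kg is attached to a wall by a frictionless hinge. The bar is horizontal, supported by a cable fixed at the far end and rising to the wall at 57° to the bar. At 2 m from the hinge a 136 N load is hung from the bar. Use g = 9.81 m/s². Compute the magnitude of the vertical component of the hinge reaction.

|H_y| ≈ 341 N

Take torques about the hinge: T sin 57° · 3.8 = 56.4×9.81×1.9 + 136×2 = 1323.2 N·m.
So T = 1323.2 / (0.8387 × 3.8) = 415.21 N.
ΣF_y = 0: H_y = (56.4×9.81 + 136) − T sin 57° = 689.28 − 348.22 = 341.06 N.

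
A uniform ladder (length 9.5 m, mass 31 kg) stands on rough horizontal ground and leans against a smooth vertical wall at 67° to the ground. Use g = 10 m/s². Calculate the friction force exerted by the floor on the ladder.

Torques about the foot: N_wall · 9.5 sin 67° = 31×10×4.75 cos 67° → N_wall = 65.794 N.
ΣF_x = 0: f_floor = N_wall = 65.794 N.

f ≈ 65.8 N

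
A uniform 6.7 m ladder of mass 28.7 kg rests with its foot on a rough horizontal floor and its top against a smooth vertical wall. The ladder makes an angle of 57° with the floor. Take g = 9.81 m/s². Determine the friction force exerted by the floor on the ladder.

f ≈ 91.4 N

Torques about the foot: N_wall · 6.7 sin 57° = 28.7×9.81×3.35 cos 57° → N_wall = 91.419 N.
ΣF_x = 0: f_floor = N_wall = 91.419 N.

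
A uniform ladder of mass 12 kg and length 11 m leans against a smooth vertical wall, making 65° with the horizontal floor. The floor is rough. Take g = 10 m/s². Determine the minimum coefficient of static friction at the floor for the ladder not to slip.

ΣF_y = 0: N_floor = 12×10 = 120 N.
Torques about the foot: N_wall · 11 sin 65° = 12×10×5.5 cos 65° → N_wall = 27.978 N.
ΣF_x = 0: f_floor = N_wall = 27.978 N.
μ_min = f_floor / N_floor = 27.978 / 120 = 0.2332.

μ_min ≈ 0.233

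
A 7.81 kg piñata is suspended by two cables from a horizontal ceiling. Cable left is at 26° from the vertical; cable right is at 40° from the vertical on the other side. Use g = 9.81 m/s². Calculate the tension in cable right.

Angles from the horizontal: cable left is 90° − 26° = 64°, cable right is 90° − 40° = 50°.
Weight W = 7.81 × 9.81 = 76.62 N acts straight down.
Horizontal: T_left cos 64° = T_right cos 50°  →  T_left = 1.466 T_right.
Vertical: T_left sin 64° + T_right sin 50° = 76.62.
Substituting the horizontal relation into the vertical equation gives 2.084 T_right = 76.62, so T_right = 36.76 N.

T_right ≈ 36.8 N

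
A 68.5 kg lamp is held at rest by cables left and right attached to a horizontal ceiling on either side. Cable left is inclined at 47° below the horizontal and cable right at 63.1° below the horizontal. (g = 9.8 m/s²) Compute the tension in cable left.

Weight W = 68.5 × 9.8 = 671.3 N acts straight down.
Horizontal: T_left cos 47° = T_right cos 63.1°  →  T_right = 1.507 T_left.
Vertical: T_left sin 47° + T_right sin 63.1° = 671.3.
Substituting the horizontal relation into the vertical equation gives 2.076 T_left = 671.3, so T_left = 323.4 N.

T_left ≈ 323 N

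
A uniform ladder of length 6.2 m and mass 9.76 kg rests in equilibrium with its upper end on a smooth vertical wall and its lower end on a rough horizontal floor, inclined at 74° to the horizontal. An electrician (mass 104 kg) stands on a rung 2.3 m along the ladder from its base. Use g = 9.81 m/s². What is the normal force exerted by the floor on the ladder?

ΣF_y = 0: N_floor = 9.76×9.81 + 104×9.81 = 1116 N.

N_floor ≈ 1120 N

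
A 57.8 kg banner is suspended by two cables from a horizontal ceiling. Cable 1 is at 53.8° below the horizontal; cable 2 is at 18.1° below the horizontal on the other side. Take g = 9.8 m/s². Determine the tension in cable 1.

Weight W = 57.8 × 9.8 = 566.4 N acts straight down.
Horizontal: T_1 cos 53.8° = T_2 cos 18.1°  →  T_2 = 0.6214 T_1.
Vertical: T_1 sin 53.8° + T_2 sin 18.1° = 566.4.
Substituting the horizontal relation into the vertical equation gives 1 T_1 = 566.4, so T_1 = 566.4 N.

T_1 ≈ 566 N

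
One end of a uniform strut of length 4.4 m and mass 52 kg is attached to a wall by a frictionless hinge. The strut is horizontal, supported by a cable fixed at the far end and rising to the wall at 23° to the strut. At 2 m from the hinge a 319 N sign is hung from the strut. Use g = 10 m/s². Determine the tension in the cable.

Take torques about the hinge: T sin 23° · 4.4 = 52×10×2.2 + 319×2 = 1782 N·m.
So T = 1782 / (0.3907 × 4.4) = 1036.5 N.

T ≈ 1040 N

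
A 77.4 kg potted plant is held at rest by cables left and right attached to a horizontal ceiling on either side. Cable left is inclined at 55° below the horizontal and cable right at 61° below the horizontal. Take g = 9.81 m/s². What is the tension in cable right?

Weight W = 77.4 × 9.81 = 759.3 N acts straight down.
Horizontal: T_left cos 55° = T_right cos 61°  →  T_left = 0.8452 T_right.
Vertical: T_left sin 55° + T_right sin 61° = 759.3.
Substituting the horizontal relation into the vertical equation gives 1.567 T_right = 759.3, so T_right = 484.6 N.

T_right ≈ 485 N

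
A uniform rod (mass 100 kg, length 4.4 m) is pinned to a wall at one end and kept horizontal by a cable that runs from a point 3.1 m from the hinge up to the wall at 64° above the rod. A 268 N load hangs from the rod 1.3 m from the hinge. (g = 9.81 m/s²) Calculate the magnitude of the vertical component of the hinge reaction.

Take torques about the hinge: T sin 64° · 3.1 = 100×9.81×2.2 + 268×1.3 = 2506.6 N·m.
So T = 2506.6 / (0.8988 × 3.1) = 899.63 N.
ΣF_y = 0: H_y = (100×9.81 + 268) − T sin 64° = 1249 − 808.58 = 440.42 N.

|H_y| ≈ 440 N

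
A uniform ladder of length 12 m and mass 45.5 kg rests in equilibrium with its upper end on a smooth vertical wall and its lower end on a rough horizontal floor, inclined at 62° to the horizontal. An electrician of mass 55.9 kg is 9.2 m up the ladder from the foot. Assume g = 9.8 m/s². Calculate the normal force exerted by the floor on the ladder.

N_floor ≈ 994 N

ΣF_y = 0: N_floor = 45.5×9.8 + 55.9×9.8 = 993.72 N.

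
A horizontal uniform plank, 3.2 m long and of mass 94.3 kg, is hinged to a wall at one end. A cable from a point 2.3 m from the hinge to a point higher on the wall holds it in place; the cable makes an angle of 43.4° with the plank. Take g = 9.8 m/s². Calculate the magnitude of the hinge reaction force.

|H| ≈ 736 N

Take torques about the hinge: T sin 43.4° · 2.3 = 94.3×9.8×1.6 = 1478.6 N·m.
So T = 1478.6 / (0.6871 × 2.3) = 935.66 N.
ΣF_x = 0: H_x = T cos 43.4° = 679.83 N.
ΣF_y = 0: H_y = (94.3×9.8) − T sin 43.4° = 924.14 − 642.88 = 281.26 N.
|H| = √(H_x² + H_y²) = √((679.83)² + (281.26)²) = 735.71 N.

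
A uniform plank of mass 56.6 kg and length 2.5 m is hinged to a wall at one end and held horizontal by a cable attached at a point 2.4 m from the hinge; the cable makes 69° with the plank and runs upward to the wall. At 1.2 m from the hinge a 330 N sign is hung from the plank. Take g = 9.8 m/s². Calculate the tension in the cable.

Take torques about the hinge: T sin 69° · 2.4 = 56.6×9.8×1.25 + 330×1.2 = 1089.4 N·m.
So T = 1089.4 / (0.9336 × 2.4) = 486.19 N.

T ≈ 486 N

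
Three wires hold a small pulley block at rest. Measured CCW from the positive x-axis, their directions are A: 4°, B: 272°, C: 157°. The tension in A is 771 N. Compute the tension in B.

Resolve: ΣF_x = 771 cos 4° + T_B cos 272° + T_C cos 157° = 0.
        ΣF_y = 771 sin 4° + T_B sin 272° + T_C sin 157° = 0.
The known terms sum to (769.1, 53.78) N, so 0.0349 T_B − 0.9205 T_C = -769.1 and -0.9994 T_B + 0.3907 T_C = -53.78.
Solving simultaneously: T_B = 386.2 N, T_C = 850.2 N.

T_B ≈ 386 N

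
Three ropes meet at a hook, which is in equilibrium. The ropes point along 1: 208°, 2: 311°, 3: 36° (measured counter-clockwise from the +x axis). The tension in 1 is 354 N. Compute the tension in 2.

T_2 ≈ 49.5 N

Resolve: ΣF_x = 354 cos 208° + T_2 cos 311° + T_3 cos 36° = 0.
        ΣF_y = 354 sin 208° + T_2 sin 311° + T_3 sin 36° = 0.
The known terms sum to (-312.6, -166.2) N, so 0.6561 T_2 + 0.8090 T_3 = 312.6 and -0.7547 T_2 + 0.5878 T_3 = 166.2.
Solving simultaneously: T_2 = 49.46 N, T_3 = 346.2 N.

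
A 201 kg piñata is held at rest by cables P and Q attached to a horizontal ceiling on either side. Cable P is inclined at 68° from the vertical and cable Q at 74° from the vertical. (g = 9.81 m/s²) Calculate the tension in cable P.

T_P ≈ 3080 N

Angles from the horizontal: cable P is 90° − 68° = 22°, cable Q is 90° − 74° = 16°.
Weight W = 201 × 9.81 = 1972 N acts straight down.
Horizontal: T_P cos 22° = T_Q cos 16°  →  T_Q = 0.9645 T_P.
Vertical: T_P sin 22° + T_Q sin 16° = 1972.
Substituting the horizontal relation into the vertical equation gives 0.6405 T_P = 1972, so T_P = 3079 N.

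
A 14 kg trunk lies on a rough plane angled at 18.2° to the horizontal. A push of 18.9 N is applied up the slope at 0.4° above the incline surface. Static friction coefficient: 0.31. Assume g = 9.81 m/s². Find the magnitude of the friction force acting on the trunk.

Axes along / perpendicular to the incline. W sin 18.2° = 42.9 N down-slope; W cos 18.2° = 130.5 N into the surface.
Perpendicular: N = W cos 18.2° − P sin 0.4° = 130.5 − 0.1319 = 130.3 N.
Along incline: P cos 0.4° + f = W sin 18.2° (friction acts up-slope) → f = 42.9 − 18.9 = 24 N.
|f| = 24 N ≤ μN = 40.4 N, so the trunk is indeed static.

f ≈ 24 N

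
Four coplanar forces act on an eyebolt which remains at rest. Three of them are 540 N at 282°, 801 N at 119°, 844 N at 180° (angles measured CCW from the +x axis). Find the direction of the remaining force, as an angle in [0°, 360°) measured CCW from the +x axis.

Sum the known components: ΣF_x = -1120 N, ΣF_y = 172.4 N.
For equilibrium the remaining force must supply (−ΣF_x, −ΣF_y) = (1120, -172.4) N.
Magnitude = √((1120)² + (-172.4)²) = 1133 N; direction = atan2(-172.4, 1120) = 351.3°.

θ ≈ 351°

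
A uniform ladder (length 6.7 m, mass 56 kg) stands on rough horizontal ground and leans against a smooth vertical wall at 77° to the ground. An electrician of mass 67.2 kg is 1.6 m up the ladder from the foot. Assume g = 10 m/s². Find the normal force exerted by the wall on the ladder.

N_wall ≈ 102 N

Torques about the foot: N_wall · 6.7 sin 77° = 56×10×3.35 cos 77° + 67.2×10×1.6 cos 77° → N_wall = 101.69 N.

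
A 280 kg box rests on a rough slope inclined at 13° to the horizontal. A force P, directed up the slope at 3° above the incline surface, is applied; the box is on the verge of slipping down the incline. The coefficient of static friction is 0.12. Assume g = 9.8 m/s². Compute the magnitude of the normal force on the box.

N ≈ 2660 N

On the verge of sliding down the incline, friction equals μN and acts up the slope.
Perpendicular: N + P sin 3° = W cos 13° = 2674 N.
Along incline: P cos 3° + μN = W sin 13° with W sin 13° = 617.3 N.
Solving the pair for P and N: P = 298.7 N, N = 2658 N (and f = μN = 319 N).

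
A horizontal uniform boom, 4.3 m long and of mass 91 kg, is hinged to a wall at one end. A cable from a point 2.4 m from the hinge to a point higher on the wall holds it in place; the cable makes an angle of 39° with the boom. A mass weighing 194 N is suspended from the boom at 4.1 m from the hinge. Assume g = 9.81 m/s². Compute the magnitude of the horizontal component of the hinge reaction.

Take torques about the hinge: T sin 39° · 2.4 = 91×9.81×2.15 + 194×4.1 = 2714.7 N·m.
So T = 2714.7 / (0.6293 × 2.4) = 1797.4 N.
ΣF_x = 0: H_x = T cos 39° = 1396.8 N.

H_x ≈ 1400 N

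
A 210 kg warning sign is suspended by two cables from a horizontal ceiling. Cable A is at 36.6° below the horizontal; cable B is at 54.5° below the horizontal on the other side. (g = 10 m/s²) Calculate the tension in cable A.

T_A ≈ 1220 N

Weight W = 210 × 10 = 2100 N acts straight down.
Horizontal: T_A cos 36.6° = T_B cos 54.5°  →  T_B = 1.382 T_A.
Vertical: T_A sin 36.6° + T_B sin 54.5° = 2100.
Substituting the horizontal relation into the vertical equation gives 1.722 T_A = 2100, so T_A = 1220 N.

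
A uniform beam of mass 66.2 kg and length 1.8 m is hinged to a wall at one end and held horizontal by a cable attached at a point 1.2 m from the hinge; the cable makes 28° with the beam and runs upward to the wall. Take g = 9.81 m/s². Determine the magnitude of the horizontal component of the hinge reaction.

Take torques about the hinge: T sin 28° · 1.2 = 66.2×9.81×0.9 = 584.48 N·m.
So T = 584.48 / (0.4695 × 1.2) = 1037.5 N.
ΣF_x = 0: H_x = T cos 28° = 916.04 N.

H_x ≈ 916 N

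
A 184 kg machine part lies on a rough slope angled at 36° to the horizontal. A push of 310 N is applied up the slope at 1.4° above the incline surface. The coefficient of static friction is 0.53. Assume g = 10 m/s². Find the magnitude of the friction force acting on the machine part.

Axes along / perpendicular to the incline. W sin 36° = 1082 N down-slope; W cos 36° = 1489 N into the surface.
Perpendicular: N = W cos 36° − P sin 1.4° = 1489 − 7.574 = 1481 N.
Along incline: P cos 1.4° + f = W sin 36° (friction acts up-slope) → f = 1082 − 309.9 = 771.6 N.
|f| = 771.6 N ≤ μN = 784.9 N, so the machine part is indeed static.

f ≈ 772 N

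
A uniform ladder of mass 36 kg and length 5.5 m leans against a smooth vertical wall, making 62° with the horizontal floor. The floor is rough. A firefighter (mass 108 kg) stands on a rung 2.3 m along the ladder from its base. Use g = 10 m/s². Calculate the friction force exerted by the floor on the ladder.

f ≈ 336 N

Torques about the foot: N_wall · 5.5 sin 62° = 36×10×2.75 cos 62° + 108×10×2.3 cos 62° → N_wall = 335.85 N.
ΣF_x = 0: f_floor = N_wall = 335.85 N.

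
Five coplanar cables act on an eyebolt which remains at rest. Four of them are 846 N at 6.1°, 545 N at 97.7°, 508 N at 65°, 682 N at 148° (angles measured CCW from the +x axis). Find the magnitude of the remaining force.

Sum the known components: ΣF_x = 404.5 N, ΣF_y = 1452 N.
For equilibrium the remaining force must supply (−ΣF_x, −ΣF_y) = (-404.5, -1452) N.
Magnitude = √((-404.5)² + (-1452)²) = 1507 N; direction = atan2(-1452, -404.5) = 254.4°.

F ≈ 1510 N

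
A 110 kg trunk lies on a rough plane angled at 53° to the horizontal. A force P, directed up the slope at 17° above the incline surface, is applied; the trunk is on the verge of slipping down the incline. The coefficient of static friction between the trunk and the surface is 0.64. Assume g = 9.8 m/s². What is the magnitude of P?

P ≈ 579 N

On the verge of sliding down the incline, friction equals μN and acts up the slope.
Perpendicular: N + P sin 17° = W cos 53° = 648.8 N.
Along incline: P cos 17° + μN = W sin 53° with W sin 53° = 860.9 N.
Solving the pair for P and N: P = 579.5 N, N = 479.3 N (and f = μN = 306.8 N).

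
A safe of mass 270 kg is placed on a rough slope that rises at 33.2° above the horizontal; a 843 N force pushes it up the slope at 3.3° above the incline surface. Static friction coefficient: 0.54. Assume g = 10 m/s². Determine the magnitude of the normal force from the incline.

N ≈ 2210 N

Axes along / perpendicular to the incline. W sin 33.2° = 1478 N down-slope; W cos 33.2° = 2259 N into the surface.
Perpendicular: N = W cos 33.2° − P sin 3.3° = 2259 − 48.53 = 2211 N.
Along incline: P cos 3.3° + f = W sin 33.2° (friction acts up-slope) → f = 1478 − 841.6 = 636.8 N.
|f| = 636.8 N ≤ μN = 1194 N, so the safe is indeed static.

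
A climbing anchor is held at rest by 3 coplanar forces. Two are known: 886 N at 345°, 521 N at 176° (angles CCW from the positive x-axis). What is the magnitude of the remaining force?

Sum the known components: ΣF_x = 336.1 N, ΣF_y = -193 N.
For equilibrium the remaining force must supply (−ΣF_x, −ΣF_y) = (-336.1, 193) N.
Magnitude = √((-336.1)² + (193)²) = 387.5 N; direction = atan2(193, -336.1) = 150.1°.

F ≈ 388 N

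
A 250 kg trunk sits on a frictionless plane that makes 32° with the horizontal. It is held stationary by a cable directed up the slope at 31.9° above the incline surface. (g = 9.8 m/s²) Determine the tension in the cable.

T ≈ 1530 N

Take axes along and perpendicular to the incline. Weight components: W sin 32° = 1298 N down-slope, W cos 32° = 2078 N into the surface.
Along incline: T cos 31.9° = W sin 32° → T = 1529 N.
Perpendicular: N = W cos 32° − T sin 31.9° = 1270 N.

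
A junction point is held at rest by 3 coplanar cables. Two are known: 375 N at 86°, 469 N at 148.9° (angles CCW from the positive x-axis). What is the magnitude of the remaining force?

F ≈ 722 N

Sum the known components: ΣF_x = -375.4 N, ΣF_y = 616.3 N.
For equilibrium the remaining force must supply (−ΣF_x, −ΣF_y) = (375.4, -616.3) N.
Magnitude = √((375.4)² + (-616.3)²) = 721.7 N; direction = atan2(-616.3, 375.4) = 301.3°.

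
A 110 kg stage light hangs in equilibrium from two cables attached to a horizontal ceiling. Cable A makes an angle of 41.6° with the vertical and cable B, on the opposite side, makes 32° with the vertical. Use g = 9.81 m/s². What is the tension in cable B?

Angles from the horizontal: cable A is 90° − 41.6° = 48.4°, cable B is 90° − 32° = 58°.
Weight W = 110 × 9.81 = 1079 N acts straight down.
Horizontal: T_A cos 48.4° = T_B cos 58°  →  T_A = 0.7982 T_B.
Vertical: T_A sin 48.4° + T_B sin 58° = 1079.
Substituting the horizontal relation into the vertical equation gives 1.445 T_B = 1079, so T_B = 746.8 N.

T_B ≈ 747 N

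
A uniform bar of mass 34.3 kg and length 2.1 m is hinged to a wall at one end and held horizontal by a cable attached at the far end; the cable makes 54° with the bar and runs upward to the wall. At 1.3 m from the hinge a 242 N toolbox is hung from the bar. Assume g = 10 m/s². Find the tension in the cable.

T ≈ 397 N

Take torques about the hinge: T sin 54° · 2.1 = 34.3×10×1.05 + 242×1.3 = 674.75 N·m.
So T = 674.75 / (0.8090 × 2.1) = 397.16 N.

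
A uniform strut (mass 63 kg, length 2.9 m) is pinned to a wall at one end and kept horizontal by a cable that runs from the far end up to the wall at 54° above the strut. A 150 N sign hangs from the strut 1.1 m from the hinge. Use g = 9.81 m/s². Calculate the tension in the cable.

T ≈ 452 N

Take torques about the hinge: T sin 54° · 2.9 = 63×9.81×1.45 + 150×1.1 = 1061.1 N·m.
So T = 1061.1 / (0.8090 × 2.9) = 452.29 N.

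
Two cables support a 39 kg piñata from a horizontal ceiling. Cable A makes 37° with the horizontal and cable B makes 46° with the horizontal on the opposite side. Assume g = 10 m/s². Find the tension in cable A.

T_A ≈ 273 N

Weight W = 39 × 10 = 390 N acts straight down.
Horizontal: T_A cos 37° = T_B cos 46°  →  T_B = 1.15 T_A.
Vertical: T_A sin 37° + T_B sin 46° = 390.
Substituting the horizontal relation into the vertical equation gives 1.429 T_A = 390, so T_A = 273 N.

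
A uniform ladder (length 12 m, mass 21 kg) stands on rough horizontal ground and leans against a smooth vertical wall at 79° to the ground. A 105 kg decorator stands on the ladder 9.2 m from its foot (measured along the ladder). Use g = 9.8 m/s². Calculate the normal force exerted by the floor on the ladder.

N_floor ≈ 1230 N

ΣF_y = 0: N_floor = 21×9.8 + 105×9.8 = 1234.8 N.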